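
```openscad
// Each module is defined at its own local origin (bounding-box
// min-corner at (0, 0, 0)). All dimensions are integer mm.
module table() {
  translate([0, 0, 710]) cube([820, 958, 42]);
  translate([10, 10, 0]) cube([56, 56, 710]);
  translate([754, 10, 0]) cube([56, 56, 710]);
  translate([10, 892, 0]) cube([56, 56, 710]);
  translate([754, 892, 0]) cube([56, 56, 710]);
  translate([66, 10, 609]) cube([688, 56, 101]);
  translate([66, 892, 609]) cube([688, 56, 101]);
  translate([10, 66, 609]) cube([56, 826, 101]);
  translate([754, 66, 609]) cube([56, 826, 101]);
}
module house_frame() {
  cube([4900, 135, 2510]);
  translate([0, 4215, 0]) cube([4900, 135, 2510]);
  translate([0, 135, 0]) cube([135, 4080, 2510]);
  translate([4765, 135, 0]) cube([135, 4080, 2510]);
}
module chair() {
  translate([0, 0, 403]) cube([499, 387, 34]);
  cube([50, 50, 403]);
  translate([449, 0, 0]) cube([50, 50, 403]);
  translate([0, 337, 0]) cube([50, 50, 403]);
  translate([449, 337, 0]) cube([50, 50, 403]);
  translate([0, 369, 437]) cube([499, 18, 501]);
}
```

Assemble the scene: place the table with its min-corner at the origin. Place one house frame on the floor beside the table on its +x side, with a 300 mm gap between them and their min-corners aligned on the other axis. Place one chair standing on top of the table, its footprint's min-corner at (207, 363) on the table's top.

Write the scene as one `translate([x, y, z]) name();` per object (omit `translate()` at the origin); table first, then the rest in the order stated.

table();
translate([1120, 0, 0]) house_frame();
translate([207, 363, 752]) chair();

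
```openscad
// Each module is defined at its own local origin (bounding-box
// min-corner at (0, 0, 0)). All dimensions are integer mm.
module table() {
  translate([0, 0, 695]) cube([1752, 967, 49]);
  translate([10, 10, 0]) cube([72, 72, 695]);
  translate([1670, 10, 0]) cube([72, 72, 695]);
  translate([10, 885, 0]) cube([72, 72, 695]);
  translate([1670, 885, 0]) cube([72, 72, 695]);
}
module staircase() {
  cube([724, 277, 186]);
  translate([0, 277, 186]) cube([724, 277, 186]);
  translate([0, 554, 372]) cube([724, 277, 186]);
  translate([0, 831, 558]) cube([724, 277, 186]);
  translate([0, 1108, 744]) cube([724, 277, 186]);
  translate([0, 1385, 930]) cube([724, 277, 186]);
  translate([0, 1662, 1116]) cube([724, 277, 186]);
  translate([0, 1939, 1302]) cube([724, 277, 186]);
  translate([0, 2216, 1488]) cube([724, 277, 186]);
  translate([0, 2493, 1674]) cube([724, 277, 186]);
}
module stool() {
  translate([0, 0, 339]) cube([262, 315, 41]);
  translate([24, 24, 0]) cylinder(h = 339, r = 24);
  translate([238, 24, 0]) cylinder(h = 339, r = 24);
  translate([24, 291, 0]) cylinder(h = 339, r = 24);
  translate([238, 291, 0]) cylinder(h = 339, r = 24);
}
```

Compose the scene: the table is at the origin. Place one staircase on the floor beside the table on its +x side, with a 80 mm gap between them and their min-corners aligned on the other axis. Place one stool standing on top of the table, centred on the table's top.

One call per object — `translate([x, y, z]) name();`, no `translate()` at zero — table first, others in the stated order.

table();
translate([1832, 0, 0]) staircase();
translate([745, 326, 744]) stool();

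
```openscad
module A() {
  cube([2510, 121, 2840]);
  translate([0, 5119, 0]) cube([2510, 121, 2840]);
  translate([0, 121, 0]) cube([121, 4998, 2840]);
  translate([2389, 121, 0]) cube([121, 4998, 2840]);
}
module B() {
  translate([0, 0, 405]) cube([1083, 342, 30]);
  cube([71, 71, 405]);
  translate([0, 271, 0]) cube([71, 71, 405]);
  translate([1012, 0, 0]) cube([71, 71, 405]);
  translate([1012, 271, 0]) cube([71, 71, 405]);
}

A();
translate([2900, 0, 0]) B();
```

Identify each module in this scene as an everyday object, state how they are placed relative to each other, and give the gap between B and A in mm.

A is a house frame. B is a bench. The bench is on the floor beside the house frame on its +x side. The gap between the bench and the house frame is 390 mm.

The bench's nearest face is 390 mm from the house frame's +x face.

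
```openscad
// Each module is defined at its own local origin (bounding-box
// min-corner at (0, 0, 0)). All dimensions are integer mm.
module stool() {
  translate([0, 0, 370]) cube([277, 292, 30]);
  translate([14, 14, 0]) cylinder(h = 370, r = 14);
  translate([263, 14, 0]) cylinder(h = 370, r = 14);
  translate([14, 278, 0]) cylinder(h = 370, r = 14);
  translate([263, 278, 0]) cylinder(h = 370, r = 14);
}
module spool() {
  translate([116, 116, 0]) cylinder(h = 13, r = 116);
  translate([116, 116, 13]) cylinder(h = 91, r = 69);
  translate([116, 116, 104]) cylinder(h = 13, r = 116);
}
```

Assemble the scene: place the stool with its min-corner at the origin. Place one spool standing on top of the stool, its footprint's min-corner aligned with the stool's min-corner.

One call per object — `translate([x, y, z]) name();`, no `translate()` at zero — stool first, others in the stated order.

stool();
translate([0, 0, 400]) spool();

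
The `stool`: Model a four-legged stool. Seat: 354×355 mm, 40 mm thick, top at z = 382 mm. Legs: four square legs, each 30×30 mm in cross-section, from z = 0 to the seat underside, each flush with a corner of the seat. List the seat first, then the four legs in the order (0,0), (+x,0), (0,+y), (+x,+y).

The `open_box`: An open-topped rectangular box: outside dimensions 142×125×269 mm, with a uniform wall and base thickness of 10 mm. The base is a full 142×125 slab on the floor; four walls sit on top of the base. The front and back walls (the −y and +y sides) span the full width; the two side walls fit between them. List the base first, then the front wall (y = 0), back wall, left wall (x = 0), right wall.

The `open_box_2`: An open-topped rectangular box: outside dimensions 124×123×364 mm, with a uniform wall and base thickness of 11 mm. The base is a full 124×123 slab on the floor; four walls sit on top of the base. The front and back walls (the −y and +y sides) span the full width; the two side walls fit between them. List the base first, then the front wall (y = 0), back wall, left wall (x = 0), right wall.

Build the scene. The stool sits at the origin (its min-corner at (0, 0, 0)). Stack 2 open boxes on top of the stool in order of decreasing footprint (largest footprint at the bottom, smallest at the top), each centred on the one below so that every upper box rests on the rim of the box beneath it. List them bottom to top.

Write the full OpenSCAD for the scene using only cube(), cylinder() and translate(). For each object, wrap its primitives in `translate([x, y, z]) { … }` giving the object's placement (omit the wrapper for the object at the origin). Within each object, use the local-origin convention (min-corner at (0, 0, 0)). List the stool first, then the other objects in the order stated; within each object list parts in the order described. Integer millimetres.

translate([0, 0, 342]) cube([354, 355, 40]);
cube([30, 30, 342]);
translate([324, 0, 0]) cube([30, 30, 342]);
translate([0, 325, 0]) cube([30, 30, 342]);
translate([324, 325, 0]) cube([30, 30, 342]);
translate([106, 115, 382]) {
  cube([142, 125, 10]);
  translate([0, 0, 10]) cube([142, 10, 259]);
  translate([0, 115, 10]) cube([142, 10, 259]);
  translate([0, 10, 10]) cube([10, 105, 259]);
  translate([132, 10, 10]) cube([10, 105, 259]);
}
translate([115, 116, 651]) {
  cube([124, 123, 11]);
  translate([0, 0, 11]) cube([124, 11, 353]);
  translate([0, 112, 11]) cube([124, 11, 353]);
  translate([0, 11, 11]) cube([11, 101, 353]);
  translate([113, 11, 11]) cube([11, 101, 353]);
}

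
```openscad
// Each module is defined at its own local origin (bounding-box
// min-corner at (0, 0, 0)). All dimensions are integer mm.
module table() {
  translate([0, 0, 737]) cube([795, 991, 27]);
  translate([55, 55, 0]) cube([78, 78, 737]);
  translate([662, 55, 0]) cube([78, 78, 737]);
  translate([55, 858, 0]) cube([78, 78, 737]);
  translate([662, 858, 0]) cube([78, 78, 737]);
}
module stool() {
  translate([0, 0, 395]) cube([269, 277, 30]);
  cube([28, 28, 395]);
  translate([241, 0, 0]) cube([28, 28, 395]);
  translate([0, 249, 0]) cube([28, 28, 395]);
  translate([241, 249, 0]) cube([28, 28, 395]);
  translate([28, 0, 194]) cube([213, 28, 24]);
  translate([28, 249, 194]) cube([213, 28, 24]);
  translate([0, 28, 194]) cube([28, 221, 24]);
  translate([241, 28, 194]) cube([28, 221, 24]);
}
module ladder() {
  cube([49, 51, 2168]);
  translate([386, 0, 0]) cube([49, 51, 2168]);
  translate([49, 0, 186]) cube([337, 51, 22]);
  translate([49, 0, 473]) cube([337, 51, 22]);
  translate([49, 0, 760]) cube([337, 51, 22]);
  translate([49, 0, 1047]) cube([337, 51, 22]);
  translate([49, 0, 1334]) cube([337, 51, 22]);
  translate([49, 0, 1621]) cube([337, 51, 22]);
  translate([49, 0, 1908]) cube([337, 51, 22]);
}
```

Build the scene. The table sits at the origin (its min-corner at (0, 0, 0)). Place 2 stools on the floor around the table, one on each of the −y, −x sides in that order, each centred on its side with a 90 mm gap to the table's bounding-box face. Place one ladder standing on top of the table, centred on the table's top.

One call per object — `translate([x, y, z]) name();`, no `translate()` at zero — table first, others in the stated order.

table();
translate([263, -367, 0]) stool();
translate([-359, 357, 0]) stool();
translate([180, 470, 764]) ladder();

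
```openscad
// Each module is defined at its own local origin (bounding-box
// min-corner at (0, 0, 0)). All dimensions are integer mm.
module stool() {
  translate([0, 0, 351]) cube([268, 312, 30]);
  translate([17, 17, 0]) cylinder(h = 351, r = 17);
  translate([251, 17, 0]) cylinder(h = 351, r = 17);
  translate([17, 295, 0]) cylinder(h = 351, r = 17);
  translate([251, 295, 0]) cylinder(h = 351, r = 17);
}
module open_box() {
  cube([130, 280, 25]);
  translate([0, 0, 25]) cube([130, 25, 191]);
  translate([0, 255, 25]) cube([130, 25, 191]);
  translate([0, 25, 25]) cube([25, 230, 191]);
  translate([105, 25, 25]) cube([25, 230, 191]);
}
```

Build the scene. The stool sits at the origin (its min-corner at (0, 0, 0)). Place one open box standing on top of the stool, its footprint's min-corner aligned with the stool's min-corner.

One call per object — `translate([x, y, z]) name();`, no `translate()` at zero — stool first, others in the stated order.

stool();
translate([0, 0, 381]) open_box();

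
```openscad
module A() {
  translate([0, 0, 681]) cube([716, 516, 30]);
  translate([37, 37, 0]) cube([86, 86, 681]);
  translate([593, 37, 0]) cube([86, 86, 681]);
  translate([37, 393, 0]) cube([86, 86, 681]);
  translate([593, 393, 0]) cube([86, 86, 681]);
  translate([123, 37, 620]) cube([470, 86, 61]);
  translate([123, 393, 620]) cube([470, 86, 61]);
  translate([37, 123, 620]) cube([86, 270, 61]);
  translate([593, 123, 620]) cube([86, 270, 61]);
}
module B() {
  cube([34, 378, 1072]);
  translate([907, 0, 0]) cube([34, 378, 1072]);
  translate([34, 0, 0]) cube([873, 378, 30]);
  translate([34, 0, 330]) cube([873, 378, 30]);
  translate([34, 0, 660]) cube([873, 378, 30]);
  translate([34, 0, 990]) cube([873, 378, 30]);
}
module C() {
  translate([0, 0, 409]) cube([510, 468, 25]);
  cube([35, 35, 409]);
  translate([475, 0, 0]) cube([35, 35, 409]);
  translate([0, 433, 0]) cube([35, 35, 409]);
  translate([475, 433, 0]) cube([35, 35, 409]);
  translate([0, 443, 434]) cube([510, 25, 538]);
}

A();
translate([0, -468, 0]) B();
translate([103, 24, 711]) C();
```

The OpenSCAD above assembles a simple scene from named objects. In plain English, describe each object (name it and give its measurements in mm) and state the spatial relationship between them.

A is a table with a 716×516 mm rectangular top, 30 mm thick, top surface at z = 711 mm, supported by four 86×86 mm square legs, each inset 37 mm from the nearest pair of top edges, running from the floor. Four apron rails, 86 mm thick and 61 mm tall, run between adjacent legs with their top edges flush with the underside of the top and their outer faces flush with the legs' outer faces.

B is a bookshelf 941 mm wide overall, 378 mm deep and 1072 mm tall. The two sides are 34 mm thick vertical panels. 4 horizontal shelves of 30 mm thickness span between the inner faces of the sides; the lowest shelf sits on the floor and shelves are stacked with a clear vertical gap of 300 mm between each pair.

C is a chair: 510×468 mm seat, 25 mm thick, top at z = 434 mm, on four 35 mm square corner legs flush with the seat edges. A 25 mm thick backrest slab spans the full seat width, extending 538 mm above the seat top, its back face flush with the seat's +y edge.

The bookshelf is on the floor beside the table on its −y side. The chair is on top of the table, centred.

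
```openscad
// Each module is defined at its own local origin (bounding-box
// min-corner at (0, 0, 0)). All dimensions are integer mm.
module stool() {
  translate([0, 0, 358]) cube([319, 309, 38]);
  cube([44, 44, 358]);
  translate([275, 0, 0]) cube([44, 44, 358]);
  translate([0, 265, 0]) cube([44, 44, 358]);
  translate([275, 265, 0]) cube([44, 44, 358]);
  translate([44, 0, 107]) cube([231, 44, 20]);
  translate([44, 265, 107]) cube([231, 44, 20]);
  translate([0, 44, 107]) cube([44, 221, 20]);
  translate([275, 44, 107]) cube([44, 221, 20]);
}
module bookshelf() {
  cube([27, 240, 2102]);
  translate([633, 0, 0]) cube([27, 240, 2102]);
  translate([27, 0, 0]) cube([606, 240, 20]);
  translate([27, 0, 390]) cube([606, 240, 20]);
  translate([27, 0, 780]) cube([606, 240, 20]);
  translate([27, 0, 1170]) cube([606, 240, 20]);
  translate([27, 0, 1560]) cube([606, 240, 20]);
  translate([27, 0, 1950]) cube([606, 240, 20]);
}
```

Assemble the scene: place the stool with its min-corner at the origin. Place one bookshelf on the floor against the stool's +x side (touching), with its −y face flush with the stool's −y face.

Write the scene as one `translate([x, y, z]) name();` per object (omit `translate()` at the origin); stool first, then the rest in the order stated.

stool();
translate([319, 0, 0]) bookshelf();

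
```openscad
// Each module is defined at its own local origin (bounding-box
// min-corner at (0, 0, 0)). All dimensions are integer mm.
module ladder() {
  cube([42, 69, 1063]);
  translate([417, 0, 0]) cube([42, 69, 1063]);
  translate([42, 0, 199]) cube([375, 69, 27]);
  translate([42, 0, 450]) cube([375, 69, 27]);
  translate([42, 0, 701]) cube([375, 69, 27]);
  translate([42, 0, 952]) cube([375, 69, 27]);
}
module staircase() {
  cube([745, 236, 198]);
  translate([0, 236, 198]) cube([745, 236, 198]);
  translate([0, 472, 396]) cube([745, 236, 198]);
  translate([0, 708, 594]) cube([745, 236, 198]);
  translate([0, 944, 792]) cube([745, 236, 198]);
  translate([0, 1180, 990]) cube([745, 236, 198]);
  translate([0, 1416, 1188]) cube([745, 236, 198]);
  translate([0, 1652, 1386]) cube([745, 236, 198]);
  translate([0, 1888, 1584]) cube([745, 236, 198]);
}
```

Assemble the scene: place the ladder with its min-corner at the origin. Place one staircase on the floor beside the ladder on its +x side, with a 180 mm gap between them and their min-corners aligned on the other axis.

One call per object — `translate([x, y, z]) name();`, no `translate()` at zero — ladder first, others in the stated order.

ladder();
translate([639, 0, 0]) staircase();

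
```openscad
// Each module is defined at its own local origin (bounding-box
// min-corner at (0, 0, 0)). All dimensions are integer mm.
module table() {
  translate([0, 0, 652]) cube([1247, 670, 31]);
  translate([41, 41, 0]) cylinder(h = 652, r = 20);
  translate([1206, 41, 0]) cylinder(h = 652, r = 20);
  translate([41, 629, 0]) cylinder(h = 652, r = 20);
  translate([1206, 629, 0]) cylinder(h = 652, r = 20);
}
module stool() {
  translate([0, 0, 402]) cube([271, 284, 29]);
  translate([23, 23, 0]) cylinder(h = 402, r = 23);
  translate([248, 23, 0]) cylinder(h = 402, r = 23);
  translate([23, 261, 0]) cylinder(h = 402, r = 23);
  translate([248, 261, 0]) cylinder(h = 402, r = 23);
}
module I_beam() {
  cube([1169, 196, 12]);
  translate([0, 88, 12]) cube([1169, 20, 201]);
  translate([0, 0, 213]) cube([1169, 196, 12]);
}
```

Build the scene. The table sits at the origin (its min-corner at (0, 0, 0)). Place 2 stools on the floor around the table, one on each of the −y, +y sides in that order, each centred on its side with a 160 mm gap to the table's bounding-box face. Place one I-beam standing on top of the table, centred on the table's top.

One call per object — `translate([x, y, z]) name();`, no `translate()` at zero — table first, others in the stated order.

table();
translate([488, -444, 0]) stool();
translate([488, 830, 0]) stool();
translate([39, 237, 683]) I_beam();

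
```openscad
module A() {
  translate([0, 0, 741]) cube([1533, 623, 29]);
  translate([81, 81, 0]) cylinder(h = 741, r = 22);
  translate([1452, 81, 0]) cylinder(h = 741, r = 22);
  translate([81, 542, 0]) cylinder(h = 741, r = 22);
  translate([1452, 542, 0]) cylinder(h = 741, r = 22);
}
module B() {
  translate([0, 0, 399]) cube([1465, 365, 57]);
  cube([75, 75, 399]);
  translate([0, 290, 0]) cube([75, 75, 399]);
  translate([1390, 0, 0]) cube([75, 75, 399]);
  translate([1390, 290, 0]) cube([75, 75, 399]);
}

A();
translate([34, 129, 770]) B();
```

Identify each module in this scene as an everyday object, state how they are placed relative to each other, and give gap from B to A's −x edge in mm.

A is a table. B is a bench. The bench is on top of the table, centred. The gap from the bench to the table's −x edge is 34 mm.

The bench's min-x is at 34; the table's min-x is 0; gap = 34 mm.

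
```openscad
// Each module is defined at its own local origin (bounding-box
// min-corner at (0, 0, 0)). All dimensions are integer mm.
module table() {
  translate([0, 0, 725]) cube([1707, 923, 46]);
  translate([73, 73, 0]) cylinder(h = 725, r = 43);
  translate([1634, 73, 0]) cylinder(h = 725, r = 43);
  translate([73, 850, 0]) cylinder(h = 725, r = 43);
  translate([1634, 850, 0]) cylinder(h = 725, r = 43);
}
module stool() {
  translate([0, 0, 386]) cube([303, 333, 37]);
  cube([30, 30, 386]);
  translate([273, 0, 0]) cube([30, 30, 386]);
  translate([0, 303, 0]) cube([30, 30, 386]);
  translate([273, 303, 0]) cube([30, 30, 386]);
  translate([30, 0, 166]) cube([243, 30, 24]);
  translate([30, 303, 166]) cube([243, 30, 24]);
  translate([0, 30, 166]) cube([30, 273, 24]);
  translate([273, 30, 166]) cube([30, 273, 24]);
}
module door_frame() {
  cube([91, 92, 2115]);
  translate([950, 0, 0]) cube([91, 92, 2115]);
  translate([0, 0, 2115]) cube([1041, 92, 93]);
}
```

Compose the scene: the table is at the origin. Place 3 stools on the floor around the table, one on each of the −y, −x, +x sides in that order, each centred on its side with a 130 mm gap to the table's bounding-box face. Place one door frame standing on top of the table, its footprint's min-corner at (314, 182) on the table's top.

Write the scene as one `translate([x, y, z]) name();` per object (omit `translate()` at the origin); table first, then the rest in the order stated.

table();
translate([702, -463, 0]) stool();
translate([-433, 295, 0]) stool();
translate([1837, 295, 0]) stool();
translate([314, 182, 771]) door_frame();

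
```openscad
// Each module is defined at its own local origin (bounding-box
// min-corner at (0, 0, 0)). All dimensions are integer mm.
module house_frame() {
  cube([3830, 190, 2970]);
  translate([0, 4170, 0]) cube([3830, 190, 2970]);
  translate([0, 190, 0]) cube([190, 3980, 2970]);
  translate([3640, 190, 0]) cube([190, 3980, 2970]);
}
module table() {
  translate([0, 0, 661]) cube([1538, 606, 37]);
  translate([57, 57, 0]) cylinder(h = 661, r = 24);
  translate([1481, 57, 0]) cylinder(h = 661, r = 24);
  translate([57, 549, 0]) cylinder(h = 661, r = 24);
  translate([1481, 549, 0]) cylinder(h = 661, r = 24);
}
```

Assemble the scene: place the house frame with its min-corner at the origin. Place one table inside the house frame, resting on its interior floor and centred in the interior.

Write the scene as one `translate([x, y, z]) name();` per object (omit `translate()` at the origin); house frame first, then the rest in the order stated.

house_frame();
translate([1146, 1877, 0]) table();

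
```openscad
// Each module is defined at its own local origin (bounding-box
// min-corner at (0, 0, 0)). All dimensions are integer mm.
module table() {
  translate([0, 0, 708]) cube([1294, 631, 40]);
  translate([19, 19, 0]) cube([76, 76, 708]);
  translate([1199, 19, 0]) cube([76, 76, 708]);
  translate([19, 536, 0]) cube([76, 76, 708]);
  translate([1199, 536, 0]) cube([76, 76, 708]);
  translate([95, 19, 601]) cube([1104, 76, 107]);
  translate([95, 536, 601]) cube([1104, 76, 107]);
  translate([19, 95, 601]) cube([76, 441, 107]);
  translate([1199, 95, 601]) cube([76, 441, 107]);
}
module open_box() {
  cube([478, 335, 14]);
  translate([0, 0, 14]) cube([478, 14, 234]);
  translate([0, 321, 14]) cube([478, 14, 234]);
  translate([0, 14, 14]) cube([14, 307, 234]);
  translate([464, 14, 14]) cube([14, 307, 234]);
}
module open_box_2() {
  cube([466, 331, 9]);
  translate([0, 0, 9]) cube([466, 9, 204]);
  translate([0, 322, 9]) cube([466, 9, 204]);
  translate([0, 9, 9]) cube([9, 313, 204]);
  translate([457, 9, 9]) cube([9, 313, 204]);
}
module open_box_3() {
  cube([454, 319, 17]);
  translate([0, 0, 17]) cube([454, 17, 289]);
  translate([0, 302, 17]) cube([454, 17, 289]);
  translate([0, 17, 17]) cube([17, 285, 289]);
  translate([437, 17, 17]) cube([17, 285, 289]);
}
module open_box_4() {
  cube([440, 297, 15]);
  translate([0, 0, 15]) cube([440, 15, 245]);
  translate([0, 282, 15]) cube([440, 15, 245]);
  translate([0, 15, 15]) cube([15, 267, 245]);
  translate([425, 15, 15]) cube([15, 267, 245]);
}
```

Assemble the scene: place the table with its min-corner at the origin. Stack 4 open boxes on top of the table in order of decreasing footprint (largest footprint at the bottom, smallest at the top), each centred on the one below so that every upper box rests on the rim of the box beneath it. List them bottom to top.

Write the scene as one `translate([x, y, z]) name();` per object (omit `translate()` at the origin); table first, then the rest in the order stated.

table();
translate([408, 148, 748]) open_box();
translate([414, 150, 996]) open_box_2();
translate([420, 156, 1209]) open_box_3();
translate([427, 167, 1515]) open_box_4();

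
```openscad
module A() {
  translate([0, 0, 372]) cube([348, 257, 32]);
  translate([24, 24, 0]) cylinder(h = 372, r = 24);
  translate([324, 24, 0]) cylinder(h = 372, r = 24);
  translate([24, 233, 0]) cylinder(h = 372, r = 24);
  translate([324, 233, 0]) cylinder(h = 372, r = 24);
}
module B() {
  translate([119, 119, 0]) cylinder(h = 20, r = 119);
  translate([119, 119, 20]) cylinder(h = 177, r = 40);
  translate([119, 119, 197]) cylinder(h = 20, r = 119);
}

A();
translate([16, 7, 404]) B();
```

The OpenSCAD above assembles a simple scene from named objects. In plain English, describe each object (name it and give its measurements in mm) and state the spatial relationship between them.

A is a four-legged stool. The seat is a 348×257×32 mm slab whose top surface is at z = 404 mm; four round legs, each 48 mm in diameter, run from the floor (z = 0) to the underside of the seat, each leg's axis is inset half a diameter from the nearest pair of seat edges (so the leg's bounding box is flush with the corner).

B is a spool: two coaxial disc flanges of radius 119 mm and thickness 20 mm, joined by a core cylinder of radius 40 mm and height 177 mm. The lower flange rests on z = 0 and the three cylinders share a vertical axis.

The spool is on top of the stool.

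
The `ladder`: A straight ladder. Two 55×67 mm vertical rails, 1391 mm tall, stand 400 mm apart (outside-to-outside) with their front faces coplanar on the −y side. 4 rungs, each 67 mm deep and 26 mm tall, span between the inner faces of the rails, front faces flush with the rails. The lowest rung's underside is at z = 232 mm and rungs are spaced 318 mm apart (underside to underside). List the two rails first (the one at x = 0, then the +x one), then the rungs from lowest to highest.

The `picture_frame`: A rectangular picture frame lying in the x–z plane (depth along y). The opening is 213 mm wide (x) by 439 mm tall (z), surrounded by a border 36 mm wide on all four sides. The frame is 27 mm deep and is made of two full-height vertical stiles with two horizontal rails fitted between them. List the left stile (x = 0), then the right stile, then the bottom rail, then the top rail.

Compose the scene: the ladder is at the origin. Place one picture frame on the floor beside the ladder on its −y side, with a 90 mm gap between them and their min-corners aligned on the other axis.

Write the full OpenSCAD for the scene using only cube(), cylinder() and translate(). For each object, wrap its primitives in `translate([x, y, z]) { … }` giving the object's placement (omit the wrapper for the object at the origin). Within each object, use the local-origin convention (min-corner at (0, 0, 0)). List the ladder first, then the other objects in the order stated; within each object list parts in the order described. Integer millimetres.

cube([55, 67, 1391]);
translate([345, 0, 0]) cube([55, 67, 1391]);
translate([55, 0, 232]) cube([290, 67, 26]);
translate([55, 0, 550]) cube([290, 67, 26]);
translate([55, 0, 868]) cube([290, 67, 26]);
translate([55, 0, 1186]) cube([290, 67, 26]);
translate([0, -117, 0]) {
  cube([36, 27, 511]);
  translate([249, 0, 0]) cube([36, 27, 511]);
  translate([36, 0, 0]) cube([213, 27, 36]);
  translate([36, 0, 475]) cube([213, 27, 36]);
}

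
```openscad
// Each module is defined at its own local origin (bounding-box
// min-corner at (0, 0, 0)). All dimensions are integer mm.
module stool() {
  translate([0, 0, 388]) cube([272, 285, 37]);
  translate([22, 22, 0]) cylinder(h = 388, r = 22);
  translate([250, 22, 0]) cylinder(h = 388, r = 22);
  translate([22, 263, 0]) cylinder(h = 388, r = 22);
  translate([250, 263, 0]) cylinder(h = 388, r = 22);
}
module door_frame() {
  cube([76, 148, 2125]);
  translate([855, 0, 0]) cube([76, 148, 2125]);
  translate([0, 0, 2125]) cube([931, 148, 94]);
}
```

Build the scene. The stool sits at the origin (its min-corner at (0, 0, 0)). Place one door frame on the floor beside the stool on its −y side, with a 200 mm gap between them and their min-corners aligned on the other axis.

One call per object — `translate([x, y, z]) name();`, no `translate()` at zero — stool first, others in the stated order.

stool();
translate([0, -348, 0]) door_frame();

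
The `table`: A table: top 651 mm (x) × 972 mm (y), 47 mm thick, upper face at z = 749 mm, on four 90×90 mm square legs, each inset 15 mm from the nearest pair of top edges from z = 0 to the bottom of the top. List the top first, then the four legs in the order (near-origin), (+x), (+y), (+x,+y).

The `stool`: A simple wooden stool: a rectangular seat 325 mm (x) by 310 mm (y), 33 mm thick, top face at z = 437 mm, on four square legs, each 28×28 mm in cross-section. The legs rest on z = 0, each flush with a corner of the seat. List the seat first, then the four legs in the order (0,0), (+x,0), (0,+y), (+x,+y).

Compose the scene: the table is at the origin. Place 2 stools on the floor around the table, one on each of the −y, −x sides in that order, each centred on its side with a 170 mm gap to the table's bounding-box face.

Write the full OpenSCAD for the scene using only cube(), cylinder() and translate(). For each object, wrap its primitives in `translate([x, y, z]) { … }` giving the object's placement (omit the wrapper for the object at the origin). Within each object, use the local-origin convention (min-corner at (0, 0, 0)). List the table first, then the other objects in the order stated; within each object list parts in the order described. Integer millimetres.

translate([0, 0, 702]) cube([651, 972, 47]);
translate([15, 15, 0]) cube([90, 90, 702]);
translate([546, 15, 0]) cube([90, 90, 702]);
translate([15, 867, 0]) cube([90, 90, 702]);
translate([546, 867, 0]) cube([90, 90, 702]);
translate([163, -480, 0]) {
  translate([0, 0, 404]) cube([325, 310, 33]);
  cube([28, 28, 404]);
  translate([297, 0, 0]) cube([28, 28, 404]);
  translate([0, 282, 0]) cube([28, 28, 404]);
  translate([297, 282, 0]) cube([28, 28, 404]);
}
translate([-495, 331, 0]) {
  translate([0, 0, 404]) cube([325, 310, 33]);
  cube([28, 28, 404]);
  translate([297, 0, 0]) cube([28, 28, 404]);
  translate([0, 282, 0]) cube([28, 28, 404]);
  translate([297, 282, 0]) cube([28, 28, 404]);
}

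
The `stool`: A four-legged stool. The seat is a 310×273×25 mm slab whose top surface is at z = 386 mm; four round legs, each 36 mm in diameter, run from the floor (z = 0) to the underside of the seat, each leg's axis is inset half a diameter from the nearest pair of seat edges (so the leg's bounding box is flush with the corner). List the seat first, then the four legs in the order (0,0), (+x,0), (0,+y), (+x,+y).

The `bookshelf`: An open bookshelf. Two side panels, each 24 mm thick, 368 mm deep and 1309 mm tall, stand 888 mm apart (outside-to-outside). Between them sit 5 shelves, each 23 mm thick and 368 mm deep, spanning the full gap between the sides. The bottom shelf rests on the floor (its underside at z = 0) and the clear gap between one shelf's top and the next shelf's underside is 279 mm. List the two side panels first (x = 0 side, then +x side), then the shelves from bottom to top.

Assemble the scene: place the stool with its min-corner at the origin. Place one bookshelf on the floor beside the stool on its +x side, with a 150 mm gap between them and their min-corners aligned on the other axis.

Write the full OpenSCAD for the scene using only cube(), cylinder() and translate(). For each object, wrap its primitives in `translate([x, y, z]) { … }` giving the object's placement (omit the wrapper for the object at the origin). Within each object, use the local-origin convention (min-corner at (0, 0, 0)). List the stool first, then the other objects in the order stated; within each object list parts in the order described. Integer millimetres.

translate([0, 0, 361]) cube([310, 273, 25]);
translate([18, 18, 0]) cylinder(h = 361, r = 18);
translate([292, 18, 0]) cylinder(h = 361, r = 18);
translate([18, 255, 0]) cylinder(h = 361, r = 18);
translate([292, 255, 0]) cylinder(h = 361, r = 18);
translate([460, 0, 0]) {
  cube([24, 368, 1309]);
  translate([864, 0, 0]) cube([24, 368, 1309]);
  translate([24, 0, 0]) cube([840, 368, 23]);
  translate([24, 0, 302]) cube([840, 368, 23]);
  translate([24, 0, 604]) cube([840, 368, 23]);
  translate([24, 0, 906]) cube([840, 368, 23]);
  translate([24, 0, 1208]) cube([840, 368, 23]);
}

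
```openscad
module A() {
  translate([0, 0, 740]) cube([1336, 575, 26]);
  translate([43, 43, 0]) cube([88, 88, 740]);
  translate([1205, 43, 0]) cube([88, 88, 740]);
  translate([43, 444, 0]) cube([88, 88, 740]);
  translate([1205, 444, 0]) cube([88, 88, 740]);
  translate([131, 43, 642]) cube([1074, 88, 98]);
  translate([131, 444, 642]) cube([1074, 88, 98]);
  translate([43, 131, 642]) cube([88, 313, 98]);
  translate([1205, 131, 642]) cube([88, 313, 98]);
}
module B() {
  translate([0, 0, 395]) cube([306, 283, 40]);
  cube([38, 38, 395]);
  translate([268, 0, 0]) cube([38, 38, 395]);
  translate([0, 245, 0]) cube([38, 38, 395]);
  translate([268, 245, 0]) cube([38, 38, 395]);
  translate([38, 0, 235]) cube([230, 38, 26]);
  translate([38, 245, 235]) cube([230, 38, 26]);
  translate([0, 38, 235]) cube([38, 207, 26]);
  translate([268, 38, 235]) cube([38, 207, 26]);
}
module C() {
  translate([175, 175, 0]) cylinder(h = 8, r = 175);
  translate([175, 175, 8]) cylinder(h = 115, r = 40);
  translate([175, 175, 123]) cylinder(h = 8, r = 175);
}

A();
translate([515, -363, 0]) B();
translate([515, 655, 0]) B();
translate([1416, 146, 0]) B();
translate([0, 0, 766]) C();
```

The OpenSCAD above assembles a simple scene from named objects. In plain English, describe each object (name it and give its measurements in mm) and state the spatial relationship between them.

A is a rectangular dining table. The top is 1336×575×26 mm with its upper surface at z = 766 mm. It stands on four 88×88 mm square legs, each inset 43 mm from the nearest pair of top edges, running from the floor to the underside of the top. Four apron rails, 88 mm thick and 98 mm tall, run between adjacent legs with their top edges flush with the underside of the top and their outer faces flush with the legs' outer faces.

B is a four-legged stool. The seat is a 306×283×40 mm slab whose top surface is at z = 435 mm; four square legs, each 38×38 mm in cross-section, run from the floor (z = 0) to the underside of the seat, each flush with a corner of the seat. Four stretchers, 38 mm wide and 26 mm tall, connect adjacent legs with their undersides at z = 235 mm, each running between the inner faces of the legs it joins and aligned with the legs' outer faces on the other axis.

C is a spool: two coaxial disc flanges of radius 175 mm and thickness 8 mm, joined by a core cylinder of radius 40 mm and height 115 mm. The lower flange rests on z = 0 and the three cylinders share a vertical axis.

Three stools sit around the table at the −y, +y, +x sides. The spool is on top of the table.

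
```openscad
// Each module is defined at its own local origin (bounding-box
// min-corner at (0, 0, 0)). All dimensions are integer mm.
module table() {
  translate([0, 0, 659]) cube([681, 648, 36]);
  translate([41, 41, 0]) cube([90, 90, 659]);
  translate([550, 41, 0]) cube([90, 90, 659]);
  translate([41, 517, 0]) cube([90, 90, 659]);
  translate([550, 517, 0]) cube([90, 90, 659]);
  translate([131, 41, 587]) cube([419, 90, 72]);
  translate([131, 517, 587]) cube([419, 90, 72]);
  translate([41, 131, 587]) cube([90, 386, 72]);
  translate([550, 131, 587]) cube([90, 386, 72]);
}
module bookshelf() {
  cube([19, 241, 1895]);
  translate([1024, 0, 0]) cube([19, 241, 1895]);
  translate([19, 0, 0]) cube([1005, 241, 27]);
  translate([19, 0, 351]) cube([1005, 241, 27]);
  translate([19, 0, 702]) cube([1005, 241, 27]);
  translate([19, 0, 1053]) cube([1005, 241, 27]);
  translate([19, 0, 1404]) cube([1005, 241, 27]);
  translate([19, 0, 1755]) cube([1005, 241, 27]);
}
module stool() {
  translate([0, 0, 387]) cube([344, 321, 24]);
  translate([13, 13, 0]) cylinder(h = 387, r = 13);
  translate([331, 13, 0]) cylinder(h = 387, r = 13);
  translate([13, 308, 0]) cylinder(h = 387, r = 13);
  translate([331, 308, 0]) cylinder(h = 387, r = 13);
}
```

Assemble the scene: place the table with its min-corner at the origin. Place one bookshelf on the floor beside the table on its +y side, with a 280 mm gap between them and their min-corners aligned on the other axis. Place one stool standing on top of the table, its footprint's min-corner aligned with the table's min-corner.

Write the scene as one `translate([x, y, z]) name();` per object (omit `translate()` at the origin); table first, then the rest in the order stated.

table();
translate([0, 928, 0]) bookshelf();
translate([0, 0, 695]) stool();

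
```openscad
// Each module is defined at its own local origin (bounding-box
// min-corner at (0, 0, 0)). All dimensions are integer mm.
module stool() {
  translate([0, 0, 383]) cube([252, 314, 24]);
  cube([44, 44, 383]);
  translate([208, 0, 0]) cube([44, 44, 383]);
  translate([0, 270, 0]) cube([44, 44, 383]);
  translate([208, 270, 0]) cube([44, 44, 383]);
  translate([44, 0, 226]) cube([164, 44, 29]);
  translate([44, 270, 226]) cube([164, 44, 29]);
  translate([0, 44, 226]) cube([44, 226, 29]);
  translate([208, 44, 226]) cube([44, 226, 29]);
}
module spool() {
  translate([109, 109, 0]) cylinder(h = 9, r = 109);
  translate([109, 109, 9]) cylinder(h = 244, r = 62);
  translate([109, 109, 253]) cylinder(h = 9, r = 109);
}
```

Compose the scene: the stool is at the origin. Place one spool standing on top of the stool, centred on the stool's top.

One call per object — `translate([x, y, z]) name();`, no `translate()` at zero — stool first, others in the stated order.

stool();
translate([17, 48, 407]) spool();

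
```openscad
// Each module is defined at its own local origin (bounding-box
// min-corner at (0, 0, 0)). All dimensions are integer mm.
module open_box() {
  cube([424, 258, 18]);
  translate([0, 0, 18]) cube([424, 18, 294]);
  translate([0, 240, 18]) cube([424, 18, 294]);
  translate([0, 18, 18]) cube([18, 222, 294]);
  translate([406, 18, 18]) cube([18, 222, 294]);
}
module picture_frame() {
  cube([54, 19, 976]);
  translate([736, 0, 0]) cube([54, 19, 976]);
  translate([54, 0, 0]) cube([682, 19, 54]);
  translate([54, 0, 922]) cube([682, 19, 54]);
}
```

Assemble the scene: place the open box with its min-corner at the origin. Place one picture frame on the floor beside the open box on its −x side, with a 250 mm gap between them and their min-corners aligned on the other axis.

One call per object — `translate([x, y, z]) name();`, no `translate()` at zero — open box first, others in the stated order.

open_box();
translate([-1040, 0, 0]) picture_frame();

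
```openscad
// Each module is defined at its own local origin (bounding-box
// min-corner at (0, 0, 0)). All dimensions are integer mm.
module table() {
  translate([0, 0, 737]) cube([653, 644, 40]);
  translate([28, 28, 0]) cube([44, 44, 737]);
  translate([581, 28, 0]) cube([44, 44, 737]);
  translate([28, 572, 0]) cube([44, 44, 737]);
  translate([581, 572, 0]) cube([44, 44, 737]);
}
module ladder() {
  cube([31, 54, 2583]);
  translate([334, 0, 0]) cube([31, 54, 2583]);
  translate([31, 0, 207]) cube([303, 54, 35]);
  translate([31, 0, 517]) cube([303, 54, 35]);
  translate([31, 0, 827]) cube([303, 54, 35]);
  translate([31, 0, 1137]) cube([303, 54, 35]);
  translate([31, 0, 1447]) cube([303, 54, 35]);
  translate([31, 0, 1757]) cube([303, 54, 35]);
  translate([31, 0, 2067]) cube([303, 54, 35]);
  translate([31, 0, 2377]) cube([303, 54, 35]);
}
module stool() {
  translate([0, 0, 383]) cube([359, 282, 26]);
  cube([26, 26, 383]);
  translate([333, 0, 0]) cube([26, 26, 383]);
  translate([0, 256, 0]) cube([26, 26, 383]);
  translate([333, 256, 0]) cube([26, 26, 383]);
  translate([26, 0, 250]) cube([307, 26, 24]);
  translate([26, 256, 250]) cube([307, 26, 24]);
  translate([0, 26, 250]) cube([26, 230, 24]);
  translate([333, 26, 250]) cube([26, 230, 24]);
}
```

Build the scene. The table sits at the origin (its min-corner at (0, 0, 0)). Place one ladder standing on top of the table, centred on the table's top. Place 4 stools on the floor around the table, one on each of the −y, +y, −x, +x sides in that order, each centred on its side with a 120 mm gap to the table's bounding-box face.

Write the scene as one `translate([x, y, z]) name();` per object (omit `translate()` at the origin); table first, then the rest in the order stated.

table();
translate([144, 295, 777]) ladder();
translate([147, -402, 0]) stool();
translate([147, 764, 0]) stool();
translate([-479, 181, 0]) stool();
translate([773, 181, 0]) stool();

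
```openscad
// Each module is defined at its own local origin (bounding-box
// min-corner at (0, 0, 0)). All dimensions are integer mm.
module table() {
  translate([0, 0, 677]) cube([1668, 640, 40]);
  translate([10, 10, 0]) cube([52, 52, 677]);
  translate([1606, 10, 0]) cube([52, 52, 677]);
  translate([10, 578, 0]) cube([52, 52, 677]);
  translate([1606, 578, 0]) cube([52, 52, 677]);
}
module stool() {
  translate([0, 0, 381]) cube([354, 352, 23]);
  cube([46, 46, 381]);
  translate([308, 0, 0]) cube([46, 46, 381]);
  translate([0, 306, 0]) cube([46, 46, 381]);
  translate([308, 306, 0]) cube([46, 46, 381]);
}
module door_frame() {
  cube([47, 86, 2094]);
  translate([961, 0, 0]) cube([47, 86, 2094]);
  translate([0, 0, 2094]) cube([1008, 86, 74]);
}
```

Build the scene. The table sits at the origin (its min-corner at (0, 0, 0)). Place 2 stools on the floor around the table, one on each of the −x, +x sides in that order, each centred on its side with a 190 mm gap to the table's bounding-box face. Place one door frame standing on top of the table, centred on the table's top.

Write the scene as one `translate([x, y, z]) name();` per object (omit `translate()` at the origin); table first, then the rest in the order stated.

table();
translate([-544, 144, 0]) stool();
translate([1858, 144, 0]) stool();
translate([330, 277, 717]) door_frame();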